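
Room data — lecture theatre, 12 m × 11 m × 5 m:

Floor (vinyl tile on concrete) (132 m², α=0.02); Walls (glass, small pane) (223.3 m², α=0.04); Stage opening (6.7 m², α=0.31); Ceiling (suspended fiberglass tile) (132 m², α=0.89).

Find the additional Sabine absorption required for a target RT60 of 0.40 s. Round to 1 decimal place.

134.5 sabins

A₁ = Σ Sᵢαᵢ = 132×0.02 + 223.3×0.04 + 6.7×0.31 + 132×0.89 = 131.129 sabins.
For T = 0.40 s, need A₂ = 0.161·V/T = 0.161·660/0.40 = 265.650 sabins.
Shortfall: 265.650 − 131.129 = 134.5 sabins.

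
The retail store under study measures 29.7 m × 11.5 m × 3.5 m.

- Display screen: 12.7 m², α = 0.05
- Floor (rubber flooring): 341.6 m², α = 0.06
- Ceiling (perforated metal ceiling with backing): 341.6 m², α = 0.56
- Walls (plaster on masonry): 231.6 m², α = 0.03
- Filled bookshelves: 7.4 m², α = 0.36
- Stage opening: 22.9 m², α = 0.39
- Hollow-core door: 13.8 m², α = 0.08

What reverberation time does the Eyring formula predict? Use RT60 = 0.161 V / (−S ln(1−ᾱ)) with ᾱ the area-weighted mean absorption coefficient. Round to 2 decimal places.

0.73 s

S = Σ Sᵢ = 971.6 m².
Σ(Sᵢαᵢ) = 12.7·0.05 + 341.6·0.06 + 341.6·0.56 + 231.6·0.03 + 7.4·0.36 + 22.9·0.39 + 13.8·0.08 = 232.074.
Mean coefficient ᾱ = A/S = 0.2389.
−S·ln(1−ᾱ) = −971.6 × ln(1 − 0.2389) = 265.238.
V = 29.7 × 11.5 × 3.5 = 1195.425 m³.
RT60 = 0.161 × 1195.425 / 265.238 = 0.73 s.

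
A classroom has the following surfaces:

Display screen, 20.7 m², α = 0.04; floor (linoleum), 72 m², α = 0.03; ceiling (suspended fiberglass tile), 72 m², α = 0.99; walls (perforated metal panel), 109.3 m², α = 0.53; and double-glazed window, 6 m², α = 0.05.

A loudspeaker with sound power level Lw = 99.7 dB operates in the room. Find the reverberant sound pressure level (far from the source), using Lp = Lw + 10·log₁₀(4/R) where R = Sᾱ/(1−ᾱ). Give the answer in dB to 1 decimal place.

A = 132.497 sabins; S = 280.0 m².
ᾱ = 132.497/280.0 = 0.4732; R = Sᾱ/(1−ᾱ) = 132.497/(1−0.4732) = 251.513 m².
Lp = 99.7 + 10·log₁₀(4/251.513) = 99.7 + (-17.99) = 81.7 dB.

81.7 dB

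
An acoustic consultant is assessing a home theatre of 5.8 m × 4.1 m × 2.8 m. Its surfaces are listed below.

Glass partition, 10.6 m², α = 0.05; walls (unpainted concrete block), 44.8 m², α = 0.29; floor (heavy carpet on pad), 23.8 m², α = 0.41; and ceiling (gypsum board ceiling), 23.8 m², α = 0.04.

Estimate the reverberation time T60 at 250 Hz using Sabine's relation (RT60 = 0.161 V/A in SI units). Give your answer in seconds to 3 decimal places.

Summing Sᵢαᵢ: 0.530 + 12.992 + 9.758 + 0.952 → A = 24.232 sabins.
Room volume: 66.584 m³.
RT60 = 0.161 · V / A = 0.161 × 66.584 / 24.232 = 0.442 s.

0.442 s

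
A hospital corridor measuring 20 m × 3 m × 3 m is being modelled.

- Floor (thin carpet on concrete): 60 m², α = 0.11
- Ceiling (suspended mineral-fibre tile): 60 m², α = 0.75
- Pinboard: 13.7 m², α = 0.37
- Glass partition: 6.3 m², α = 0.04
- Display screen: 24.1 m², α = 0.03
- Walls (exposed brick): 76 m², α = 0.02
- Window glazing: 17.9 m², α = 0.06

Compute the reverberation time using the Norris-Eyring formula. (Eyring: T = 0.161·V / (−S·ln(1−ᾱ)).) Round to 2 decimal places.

Total surface area S = 60 + 60 + 13.7 + 6.3 + 24.1 + 76 + 17.9 = 258.0 m².
Σ(Sᵢαᵢ) = 60·0.11 + 60·0.75 + 13.7·0.37 + 6.3·0.04 + 24.1·0.03 + 76·0.02 + 17.9·0.06 = 60.238.
ᾱ = 60.238 / 258.0 = 0.2335.
−S·ln(1−ᾱ) = −258.0 × ln(1 − 0.2335) = 68.608.
V = 20 × 3 × 3 = 180 m³.
T = 0.161·V/[−S·ln(1−ᾱ)] = 0.161·180/68.608 = 0.42 s.

0.42 s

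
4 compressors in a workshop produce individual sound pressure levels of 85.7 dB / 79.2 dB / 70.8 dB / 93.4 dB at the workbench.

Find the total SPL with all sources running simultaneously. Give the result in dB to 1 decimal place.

Converting to relative power and adding: 10^(85.7/10) + 10^(79.2/10) + 10^(70.8/10) + 10^(93.4/10) = 2.654e+09.
L_total = 10·log₁₀(2.654e+09) = 94.2 dB.

94.2 dB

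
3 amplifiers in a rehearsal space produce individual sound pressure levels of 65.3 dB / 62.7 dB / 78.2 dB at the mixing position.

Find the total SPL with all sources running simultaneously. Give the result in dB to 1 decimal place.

Converting to relative power and adding: 10^(65.3/10) + 10^(62.7/10) + 10^(78.2/10) = 7.132e+07.
L_total = 10·log₁₀(7.132e+07) = 78.5 dB.

78.5 dB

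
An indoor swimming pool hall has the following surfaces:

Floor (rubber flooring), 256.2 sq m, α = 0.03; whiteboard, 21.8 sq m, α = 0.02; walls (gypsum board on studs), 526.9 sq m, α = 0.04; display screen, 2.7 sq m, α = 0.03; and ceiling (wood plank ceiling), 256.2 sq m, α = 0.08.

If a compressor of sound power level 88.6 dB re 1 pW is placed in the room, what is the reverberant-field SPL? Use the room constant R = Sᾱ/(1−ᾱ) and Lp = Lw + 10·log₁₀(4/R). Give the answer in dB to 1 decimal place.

A = 49.775 sabins; S = 1063.8 sq m.
ᾱ = 49.775/1063.8 = 0.0468; R = Sᾱ/(1−ᾱ) = 49.775/(1−0.0468) = 52.219 sq m.
Lp = Lw + 10 log₁₀(4/R) = 88.6 -11.16 = 77.4 dB.

77.4 dB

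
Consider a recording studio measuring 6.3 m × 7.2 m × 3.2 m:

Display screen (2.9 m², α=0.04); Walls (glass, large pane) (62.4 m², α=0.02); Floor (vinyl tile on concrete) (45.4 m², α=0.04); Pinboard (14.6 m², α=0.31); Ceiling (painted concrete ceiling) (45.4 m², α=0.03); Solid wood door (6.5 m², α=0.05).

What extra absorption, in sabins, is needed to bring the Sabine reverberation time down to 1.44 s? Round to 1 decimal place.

Equivalent absorption area: A₁ = 2.9*0.04 + 62.4*0.02 + 45.4*0.04 + 14.6*0.31 + 45.4*0.03 + 6.5*0.05 = 9.393 m².
Target A₂ = 0.161·145.152/1.44 = 16.229 sabins (V = 145.152 m³).
Additional absorption ΔA = 16.229 − 9.393 = 6.8 sabins.

6.8 sabins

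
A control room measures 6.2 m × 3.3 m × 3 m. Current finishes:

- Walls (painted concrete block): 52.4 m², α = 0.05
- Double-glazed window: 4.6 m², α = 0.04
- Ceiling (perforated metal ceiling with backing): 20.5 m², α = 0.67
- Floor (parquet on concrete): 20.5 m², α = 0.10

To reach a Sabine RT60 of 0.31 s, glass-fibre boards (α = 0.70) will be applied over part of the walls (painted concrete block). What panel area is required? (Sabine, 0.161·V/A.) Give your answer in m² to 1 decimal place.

Summing Sᵢαᵢ: 2.620 + 0.184 + 13.735 + 2.050 → A₁ = 18.589 sabins.
Required A₂ = 0.161·61.38/0.31 = 31.878 sabins.
ΔA needed = 31.878 − 18.589 = 13.289 sabins.
Each m² of panel replacing the walls (painted concrete block) adds (0.70 − 0.05) = 0.65 sabins.
Area = ΔA/Δα = 13.289/0.65 = 20.4 m².

20.4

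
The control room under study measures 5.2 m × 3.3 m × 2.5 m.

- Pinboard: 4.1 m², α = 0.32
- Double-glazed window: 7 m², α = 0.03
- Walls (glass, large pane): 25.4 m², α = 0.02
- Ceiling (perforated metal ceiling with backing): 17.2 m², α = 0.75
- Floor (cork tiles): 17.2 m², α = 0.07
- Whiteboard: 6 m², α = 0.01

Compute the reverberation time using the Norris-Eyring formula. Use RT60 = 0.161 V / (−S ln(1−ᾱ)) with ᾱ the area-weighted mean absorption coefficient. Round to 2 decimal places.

0.38 sec

Total surface area S = 4.1 + 7 + 25.4 + 17.2 + 17.2 + 6 = 76.9 m².
Σ(Sᵢαᵢ) = 4.1·0.32 + 7·0.03 + 25.4·0.02 + 17.2·0.75 + 17.2·0.07 + 6·0.01 = 16.194.
Mean coefficient ᾱ = A/S = 0.2106.
−S·ln(1−ᾱ) = −76.9 × ln(1 − 0.2106) = 18.185.
V = 5.2 × 3.3 × 2.5 = 42.9 m³.
T = 0.161·V/[−S·ln(1−ᾱ)] = 0.161·42.9/18.185 = 0.38 s.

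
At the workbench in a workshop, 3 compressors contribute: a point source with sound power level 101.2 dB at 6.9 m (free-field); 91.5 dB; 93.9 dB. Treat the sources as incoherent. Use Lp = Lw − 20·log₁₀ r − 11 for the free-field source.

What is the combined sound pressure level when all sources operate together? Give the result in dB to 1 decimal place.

Source at 6.9 m: Lp = 101.2 − 20·log₁₀(6.9) − 11 = 73.4 dB.
Converting to relative power and adding: 10^(73.4/10) + 10^(91.5/10) + 10^(93.9/10) = 3.889e+09.
L_total = 10·log₁₀(3.889e+09) = 95.9 dB.

95.9 dB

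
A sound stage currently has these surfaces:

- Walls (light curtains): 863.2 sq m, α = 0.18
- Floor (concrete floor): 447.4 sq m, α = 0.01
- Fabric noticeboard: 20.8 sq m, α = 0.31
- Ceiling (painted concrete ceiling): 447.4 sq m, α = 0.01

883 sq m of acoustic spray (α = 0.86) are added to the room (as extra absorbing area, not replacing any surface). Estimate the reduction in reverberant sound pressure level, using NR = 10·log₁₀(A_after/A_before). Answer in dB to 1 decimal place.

Total absorption A_before = 863.2*0.18 + 447.4*0.01 + 20.8*0.31 + 447.4*0.01
  = 155.376 + 4.474 + 6.448 + 4.474 = 170.772 sq m sabins.
Added absorption = 883 × 0.86 = 759.380 sabins.
New total A_after = 930.152 sabins.
NR = 10·log₁₀(930.152/170.772) = 7.4 dB.

7.4 dB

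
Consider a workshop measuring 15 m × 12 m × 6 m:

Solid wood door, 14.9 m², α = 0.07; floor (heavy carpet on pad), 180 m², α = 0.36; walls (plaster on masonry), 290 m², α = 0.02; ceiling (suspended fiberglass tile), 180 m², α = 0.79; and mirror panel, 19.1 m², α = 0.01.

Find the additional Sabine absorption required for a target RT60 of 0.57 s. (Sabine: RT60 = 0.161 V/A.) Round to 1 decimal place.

91.0 sabins

A₁ = Σ Sᵢαᵢ = 14.9*0.07 + 180*0.36 + 290*0.02 + 180*0.79 + 19.1*0.01 = 214.034 sabins.
For T = 0.57 s, need A₂ = 0.161·V/T = 0.161·1080/0.57 = 305.053 sabins.
Shortfall: 305.053 − 214.034 = 91.0 sabins.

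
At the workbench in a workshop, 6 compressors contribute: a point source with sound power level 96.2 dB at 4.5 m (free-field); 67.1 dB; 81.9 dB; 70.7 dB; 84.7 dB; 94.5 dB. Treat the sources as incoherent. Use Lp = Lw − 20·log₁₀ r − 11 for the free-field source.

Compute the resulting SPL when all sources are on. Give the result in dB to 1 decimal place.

95.2 dB

Source at 4.5 m: Lp = 96.2 − 20·log₁₀(4.5) − 11 = 72.1 dB.
Sum in the linear (power) domain: Σ 10^(Lᵢ/10) = 10^(72.1/10) + 10^(67.1/10) + 10^(81.9/10) + 10^(70.7/10) + 10^(84.7/10) + 10^(94.5/10) = 3.301e+09.
Combined level = 10 log₁₀(3.301e+09) = 95.2 dB.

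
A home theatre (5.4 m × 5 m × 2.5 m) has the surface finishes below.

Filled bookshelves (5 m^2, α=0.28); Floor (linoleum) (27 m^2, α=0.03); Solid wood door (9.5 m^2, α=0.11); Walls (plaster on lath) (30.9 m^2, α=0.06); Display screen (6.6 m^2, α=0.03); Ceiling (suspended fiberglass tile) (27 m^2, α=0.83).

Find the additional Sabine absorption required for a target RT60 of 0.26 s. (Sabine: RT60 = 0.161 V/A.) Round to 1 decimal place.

Summing Sᵢαᵢ: 1.400 + 0.810 + 1.045 + 1.854 + 0.198 + 22.410 → A₁ = 27.717 sabins.
V = 67.5 m³. Required absorption A₂ = 0.161 × 67.5 / 0.26 = 41.798 sabins.
Additional absorption ΔA = 41.798 − 27.717 = 14.1 sabins.

14.1 sabins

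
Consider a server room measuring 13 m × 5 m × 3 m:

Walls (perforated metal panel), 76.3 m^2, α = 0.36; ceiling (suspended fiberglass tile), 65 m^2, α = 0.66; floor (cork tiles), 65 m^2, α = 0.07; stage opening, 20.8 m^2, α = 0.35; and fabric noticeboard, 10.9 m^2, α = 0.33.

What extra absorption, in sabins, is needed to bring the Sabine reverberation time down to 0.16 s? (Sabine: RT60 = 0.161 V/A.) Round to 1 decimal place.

110.4 sabins

Summing Sᵢαᵢ: 27.468 + 42.900 + 4.550 + 7.280 + 3.597 → A₁ = 85.795 sabins.
Target A₂ = 0.161·195/0.16 = 196.219 sabins (V = 195 m³).
ΔA = A₂ − A₁ = 196.219 − 85.795 = 110.4 sabins.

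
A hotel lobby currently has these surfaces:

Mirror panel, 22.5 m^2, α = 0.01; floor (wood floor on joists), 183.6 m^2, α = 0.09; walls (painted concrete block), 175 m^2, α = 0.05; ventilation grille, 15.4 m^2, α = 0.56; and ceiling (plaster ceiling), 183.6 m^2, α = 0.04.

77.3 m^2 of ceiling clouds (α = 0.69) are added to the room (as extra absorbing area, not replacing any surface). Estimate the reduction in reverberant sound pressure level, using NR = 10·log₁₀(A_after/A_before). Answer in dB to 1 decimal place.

3.6 dB

Equivalent absorption area: A_before = 22.5×0.01 + 183.6×0.09 + 175×0.05 + 15.4×0.56 + 183.6×0.04 = 41.467 m^2.
Added absorption = 77.3 × 0.69 = 53.337 sabins.
A_after = 41.467 + 53.337 = 94.804 sabins.
NR = 10·log₁₀(94.804/41.467) = 3.6 dB.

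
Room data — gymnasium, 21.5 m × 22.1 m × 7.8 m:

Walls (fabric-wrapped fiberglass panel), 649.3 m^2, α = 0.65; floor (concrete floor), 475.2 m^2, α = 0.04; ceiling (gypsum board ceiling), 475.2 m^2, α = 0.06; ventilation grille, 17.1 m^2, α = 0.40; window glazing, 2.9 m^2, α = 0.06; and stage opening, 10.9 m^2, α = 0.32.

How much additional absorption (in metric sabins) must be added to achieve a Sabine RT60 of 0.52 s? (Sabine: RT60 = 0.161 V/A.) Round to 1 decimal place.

Total absorption A₁ = 649.3*0.65 + 475.2*0.04 + 475.2*0.06 + 17.1*0.40 + 2.9*0.06 + 10.9*0.32
  = 422.045 + 19.008 + 28.512 + 6.840 + 0.174 + 3.488 = 480.067 m^2 sabins.
V = 3706.17 m³. Required absorption A₂ = 0.161 × 3706.17 / 0.52 = 1147.487 sabins.
Additional absorption ΔA = 1147.487 − 480.067 = 667.4 sabins.

667.4 sabins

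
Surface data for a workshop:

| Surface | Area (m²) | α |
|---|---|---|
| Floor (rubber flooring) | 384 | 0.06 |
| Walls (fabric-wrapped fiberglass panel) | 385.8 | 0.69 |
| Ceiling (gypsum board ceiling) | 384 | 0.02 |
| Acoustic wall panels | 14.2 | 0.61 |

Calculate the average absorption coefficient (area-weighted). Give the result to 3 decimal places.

0.262

S = Σ Sᵢ = 384 + 385.8 + 384 + 14.2 = 1168.0 m².
Weighted sum Σ Sα = 305.584.
ᾱ = 305.584 / 1168.0 = 0.262.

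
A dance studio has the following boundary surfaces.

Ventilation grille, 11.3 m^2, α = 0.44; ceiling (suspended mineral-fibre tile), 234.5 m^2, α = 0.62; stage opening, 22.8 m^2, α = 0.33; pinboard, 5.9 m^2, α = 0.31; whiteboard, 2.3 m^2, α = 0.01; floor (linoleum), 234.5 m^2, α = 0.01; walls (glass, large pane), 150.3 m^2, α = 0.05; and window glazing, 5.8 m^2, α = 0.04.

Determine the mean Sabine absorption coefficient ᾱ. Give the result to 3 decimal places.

S = Σ Sᵢ = 11.3 + 234.5 + 22.8 + 5.9 + 2.3 + 234.5 + 150.3 + 5.8 = 667.4 m^2.
A = 11.3·0.44 + 234.5·0.62 + 22.8·0.33 + 5.9·0.31 + 2.3·0.01 + 234.5·0.01 + 150.3·0.05 + 5.8·0.04 = 169.830 sabins.
ᾱ = A/S = 0.254.

0.254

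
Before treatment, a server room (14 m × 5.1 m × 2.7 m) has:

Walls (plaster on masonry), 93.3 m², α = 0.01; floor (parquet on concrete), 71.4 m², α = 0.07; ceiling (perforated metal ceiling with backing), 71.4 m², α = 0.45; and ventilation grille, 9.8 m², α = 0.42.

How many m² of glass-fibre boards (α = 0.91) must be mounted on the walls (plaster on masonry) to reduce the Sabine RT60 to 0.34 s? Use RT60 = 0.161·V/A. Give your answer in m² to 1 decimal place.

Equivalent absorption area: A₁ = 93.3×0.01 + 71.4×0.07 + 71.4×0.45 + 9.8×0.42 = 42.177 m².
Required A₂ = 0.161·192.78/0.34 = 91.287 sabins.
ΔA needed = 91.287 − 42.177 = 49.110 sabins.
Each m² of panel replacing the walls (plaster on masonry) adds (0.91 − 0.01) = 0.90 sabins.
Panel area = 49.110 / 0.90 = 54.6 m².

54.6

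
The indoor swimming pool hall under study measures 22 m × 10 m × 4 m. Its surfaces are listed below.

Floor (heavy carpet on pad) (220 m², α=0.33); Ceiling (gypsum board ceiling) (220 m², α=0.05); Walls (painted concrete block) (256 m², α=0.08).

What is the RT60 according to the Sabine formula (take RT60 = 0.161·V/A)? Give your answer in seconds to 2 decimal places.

Total absorption A = 220·0.33 + 220·0.05 + 256·0.08
  = 72.600 + 11.000 + 20.480 = 104.080 m² sabins.
Volume V = 22 × 10 × 4 = 880 m³.
RT60 = 0.161 · V / A = 0.161 × 880 / 104.080 = 1.36 s.

1.36 seconds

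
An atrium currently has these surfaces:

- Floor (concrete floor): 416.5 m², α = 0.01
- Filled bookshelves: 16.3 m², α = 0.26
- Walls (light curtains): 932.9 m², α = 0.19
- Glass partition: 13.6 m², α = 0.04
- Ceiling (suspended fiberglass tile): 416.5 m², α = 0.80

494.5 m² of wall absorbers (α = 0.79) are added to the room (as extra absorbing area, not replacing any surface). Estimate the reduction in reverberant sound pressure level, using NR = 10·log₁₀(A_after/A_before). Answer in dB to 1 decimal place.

Equivalent absorption area: A_before = 416.5*0.01 + 16.3*0.26 + 932.9*0.19 + 13.6*0.04 + 416.5*0.80 = 519.398 m².
Treatment contributes 494.5·0.79 = 390.655 sabins.
New total A_after = 910.053 sabins.
Reduction = 10 log₁₀(A_after/A_before) = 10 log₁₀(1.7521) = 2.4 dB.

2.4 dB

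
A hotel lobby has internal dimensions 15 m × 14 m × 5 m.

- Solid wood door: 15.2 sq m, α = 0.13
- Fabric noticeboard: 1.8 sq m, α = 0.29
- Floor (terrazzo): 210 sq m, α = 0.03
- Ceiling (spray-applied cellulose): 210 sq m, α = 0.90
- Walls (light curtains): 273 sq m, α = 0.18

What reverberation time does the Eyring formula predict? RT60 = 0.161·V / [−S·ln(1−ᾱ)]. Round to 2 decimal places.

S = Σ Sᵢ = 710.0 sq m.
Absorption A = 15.2×0.13 + 1.8×0.29 + 210×0.03 + 210×0.90 + 273×0.18 = 246.938 sabins.
Mean coefficient ᾱ = A/S = 0.3478.
Eyring denominator: −S ln(1−ᾱ) = 303.457.
V = 15 × 14 × 5 = 1050 m³.
T = 0.161·V/[−S·ln(1−ᾱ)] = 0.161·1050/303.457 = 0.56 s.

0.56 sec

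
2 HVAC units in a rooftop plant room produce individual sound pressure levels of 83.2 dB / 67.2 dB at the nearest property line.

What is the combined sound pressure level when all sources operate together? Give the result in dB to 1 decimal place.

83.3 dB

Σ 10^(Lᵢ/10) = 2.142e+08.
L_total = 10·log₁₀(2.142e+08) = 83.3 dB.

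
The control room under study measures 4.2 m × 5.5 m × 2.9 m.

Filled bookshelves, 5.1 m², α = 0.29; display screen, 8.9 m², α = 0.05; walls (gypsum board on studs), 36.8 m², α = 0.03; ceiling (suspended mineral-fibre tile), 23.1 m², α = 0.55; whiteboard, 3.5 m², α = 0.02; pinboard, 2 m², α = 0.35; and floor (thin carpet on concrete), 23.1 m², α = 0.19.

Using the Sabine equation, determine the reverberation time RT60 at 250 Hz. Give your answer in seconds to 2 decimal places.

0.52 sec

A = Σ Sᵢαᵢ = 5.1·0.29 + 8.9·0.05 + 36.8·0.03 + 23.1·0.55 + 3.5·0.02 + 2·0.35 + 23.1·0.19 = 20.892 sabins.
Room volume: 66.99 m³.
RT60 = 0.161 · V / A = 0.161 × 66.99 / 20.892 = 0.52 s.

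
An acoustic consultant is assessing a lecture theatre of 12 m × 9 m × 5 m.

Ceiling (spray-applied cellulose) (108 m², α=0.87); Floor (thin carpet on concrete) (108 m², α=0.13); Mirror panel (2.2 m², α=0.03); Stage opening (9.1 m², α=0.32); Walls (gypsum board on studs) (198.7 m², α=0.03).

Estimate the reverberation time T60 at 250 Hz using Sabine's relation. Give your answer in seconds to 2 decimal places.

Equivalent absorption area: A = 108*0.87 + 108*0.13 + 2.2*0.03 + 9.1*0.32 + 198.7*0.03 = 116.939 m².
Volume V = 12 × 9 × 5 = 540 m³.
Sabine: RT60 = 0.161 × 540 / 116.939 = 0.74 s.

0.74 seconds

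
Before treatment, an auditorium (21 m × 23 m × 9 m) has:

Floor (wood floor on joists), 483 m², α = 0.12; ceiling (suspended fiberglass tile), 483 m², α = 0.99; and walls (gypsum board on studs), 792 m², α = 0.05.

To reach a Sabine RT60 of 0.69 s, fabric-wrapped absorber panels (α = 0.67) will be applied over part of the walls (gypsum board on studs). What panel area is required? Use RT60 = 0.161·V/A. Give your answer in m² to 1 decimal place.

707.4

Summing Sᵢαᵢ: 57.960 + 478.170 + 39.600 → A₁ = 575.730 sabins.
V = 4347 m³. Target absorption A₂ = 0.161 × 4347 / 0.69 = 1014.300 sabins.
Absorption to add: 1014.300 − 575.730 = 438.570 sabins.
Each m² of panel replacing the walls (gypsum board on studs) adds (0.67 − 0.05) = 0.62 sabins.
Panel area = 438.570 / 0.62 = 707.4 m².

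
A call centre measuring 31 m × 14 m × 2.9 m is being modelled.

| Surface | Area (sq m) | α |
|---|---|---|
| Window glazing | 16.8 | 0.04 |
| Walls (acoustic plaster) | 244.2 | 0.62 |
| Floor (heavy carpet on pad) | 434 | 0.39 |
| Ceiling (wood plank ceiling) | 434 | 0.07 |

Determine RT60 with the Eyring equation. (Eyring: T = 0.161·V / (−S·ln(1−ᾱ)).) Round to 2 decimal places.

Total surface area S = 16.8 + 244.2 + 434 + 434 = 1129.0 sq m.
Absorption A = 16.8·0.04 + 244.2·0.62 + 434·0.39 + 434·0.07 = 351.716 sabins.
ᾱ = 351.716 / 1129.0 = 0.3115.
Eyring denominator: −S ln(1−ᾱ) = 421.388.
V = 31 × 14 × 2.9 = 1258.6 m³.
T = 0.161·V/[−S·ln(1−ᾱ)] = 0.161·1258.6/421.388 = 0.48 s.

0.48 sec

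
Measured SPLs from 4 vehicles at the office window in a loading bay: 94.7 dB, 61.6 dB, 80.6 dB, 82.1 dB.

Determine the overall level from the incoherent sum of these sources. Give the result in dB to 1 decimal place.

95.1 dB

Σ 10^(Lᵢ/10) = 3.23e+09.
Combined level = 10 log₁₀(3.23e+09) = 95.1 dB.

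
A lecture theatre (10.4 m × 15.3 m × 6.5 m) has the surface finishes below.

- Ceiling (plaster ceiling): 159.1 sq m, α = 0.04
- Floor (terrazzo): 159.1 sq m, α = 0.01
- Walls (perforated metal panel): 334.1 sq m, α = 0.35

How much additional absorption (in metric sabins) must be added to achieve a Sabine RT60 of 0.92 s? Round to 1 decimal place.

Equivalent absorption area: A₁ = 159.1×0.04 + 159.1×0.01 + 334.1×0.35 = 124.890 sq m.
V = 1034.28 m³. Required absorption A₂ = 0.161 × 1034.28 / 0.92 = 180.999 sabins.
Additional absorption ΔA = 180.999 − 124.890 = 56.1 sabins.

56.1 sabins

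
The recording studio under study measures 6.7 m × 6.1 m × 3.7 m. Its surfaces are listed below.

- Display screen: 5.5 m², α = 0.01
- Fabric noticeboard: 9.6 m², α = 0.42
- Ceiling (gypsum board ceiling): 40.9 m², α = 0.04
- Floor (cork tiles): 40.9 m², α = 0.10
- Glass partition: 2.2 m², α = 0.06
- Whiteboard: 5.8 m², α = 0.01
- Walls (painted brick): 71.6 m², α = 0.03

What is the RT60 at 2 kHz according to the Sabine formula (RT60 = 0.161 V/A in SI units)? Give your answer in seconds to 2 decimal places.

Summing Sᵢαᵢ: 0.055 + 4.032 + 1.636 + 4.090 + 0.132 + 0.058 + 2.148 → A = 12.151 sabins.
Volume V = 6.7 × 6.1 × 3.7 = 151.219 m³.
T = 0.161 V/A = 0.161·151.219/12.151 = 2.00 s.

2.00 s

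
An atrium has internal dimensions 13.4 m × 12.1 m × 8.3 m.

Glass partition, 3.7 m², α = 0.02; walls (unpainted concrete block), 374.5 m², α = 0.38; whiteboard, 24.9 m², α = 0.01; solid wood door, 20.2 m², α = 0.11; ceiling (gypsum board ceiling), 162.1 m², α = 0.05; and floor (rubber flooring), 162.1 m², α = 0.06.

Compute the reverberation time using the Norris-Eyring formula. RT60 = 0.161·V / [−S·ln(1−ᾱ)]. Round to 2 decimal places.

1.18 s

S = Σ Sᵢ = 747.5 m².
Absorption A = 3.7×0.02 + 374.5×0.38 + 24.9×0.01 + 20.2×0.11 + 162.1×0.05 + 162.1×0.06 = 162.686 sabins.
Mean coefficient ᾱ = A/S = 0.2176.
Eyring denominator: −S ln(1−ᾱ) = 183.428.
V = 13.4 × 12.1 × 8.3 = 1345.762 m³.
RT60 = 0.161 × 1345.762 / 183.428 = 1.18 s.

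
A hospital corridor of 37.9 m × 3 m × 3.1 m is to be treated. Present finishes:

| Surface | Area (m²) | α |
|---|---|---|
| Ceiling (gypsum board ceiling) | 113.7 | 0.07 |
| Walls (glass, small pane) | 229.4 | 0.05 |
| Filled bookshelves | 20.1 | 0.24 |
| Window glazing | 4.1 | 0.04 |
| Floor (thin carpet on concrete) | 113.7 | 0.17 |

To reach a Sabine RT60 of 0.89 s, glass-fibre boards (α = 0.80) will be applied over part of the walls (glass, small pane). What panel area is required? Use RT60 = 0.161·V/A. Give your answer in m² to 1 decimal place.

26.7

Equivalent absorption area: A₁ = 113.7·0.07 + 229.4·0.05 + 20.1·0.24 + 4.1·0.04 + 113.7·0.17 = 43.746 m².
Required A₂ = 0.161·352.47/0.89 = 63.761 sabins.
ΔA needed = 63.761 − 43.746 = 20.015 sabins.
Net gain per m²: Δα = 0.80 − 0.05 = 0.75.
Panel area = 20.015 / 0.75 = 26.7 m².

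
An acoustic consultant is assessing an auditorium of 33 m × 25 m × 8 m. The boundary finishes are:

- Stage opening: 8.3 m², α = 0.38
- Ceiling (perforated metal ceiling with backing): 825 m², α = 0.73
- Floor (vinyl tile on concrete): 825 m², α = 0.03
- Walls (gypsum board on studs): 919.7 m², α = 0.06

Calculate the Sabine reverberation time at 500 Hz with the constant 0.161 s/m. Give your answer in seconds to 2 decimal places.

1.55 seconds

Total absorption A = 8.3*0.38 + 825*0.73 + 825*0.03 + 919.7*0.06
  = 3.154 + 602.250 + 24.750 + 55.182 = 685.336 m² sabins.
Room volume: 6600 m³.
T = 0.161 V/A = 0.161·6600/685.336 = 1.55 s.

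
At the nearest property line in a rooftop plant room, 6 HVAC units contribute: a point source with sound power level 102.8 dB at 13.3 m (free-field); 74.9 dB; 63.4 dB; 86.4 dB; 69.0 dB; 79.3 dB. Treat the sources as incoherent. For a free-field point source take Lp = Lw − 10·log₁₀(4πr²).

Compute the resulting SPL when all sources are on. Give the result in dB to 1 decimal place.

Source at 13.3 m: Lp = 102.8 − 10·log₁₀(4π·13.3²) = 102.8 − 10·log₁₀(2222.865) = 69.3 dB.
Converting to relative power and adding: 10^(69.3/10) + 10^(74.9/10) + 10^(63.4/10) + 10^(86.4/10) + 10^(69.0/10) + 10^(79.3/10) = 5.712e+08.
Back to dB: 10·log₁₀ Σ = 87.6 dB.

87.6 dB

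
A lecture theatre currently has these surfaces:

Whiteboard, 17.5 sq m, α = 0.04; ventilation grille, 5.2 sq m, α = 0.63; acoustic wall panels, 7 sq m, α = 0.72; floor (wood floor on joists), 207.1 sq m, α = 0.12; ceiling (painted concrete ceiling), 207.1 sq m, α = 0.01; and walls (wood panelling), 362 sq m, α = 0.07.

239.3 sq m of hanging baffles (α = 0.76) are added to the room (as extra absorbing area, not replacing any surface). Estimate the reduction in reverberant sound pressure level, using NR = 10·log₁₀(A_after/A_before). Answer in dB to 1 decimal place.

A_before = Σ Sᵢαᵢ = 17.5×0.04 + 5.2×0.63 + 7×0.72 + 207.1×0.12 + 207.1×0.01 + 362×0.07 = 61.279 sabins.
Added absorption = 239.3 × 0.76 = 181.868 sabins.
New total A_after = 243.147 sabins.
NR = 10·log₁₀(243.147/61.279) = 6.0 dB.

6.0 dB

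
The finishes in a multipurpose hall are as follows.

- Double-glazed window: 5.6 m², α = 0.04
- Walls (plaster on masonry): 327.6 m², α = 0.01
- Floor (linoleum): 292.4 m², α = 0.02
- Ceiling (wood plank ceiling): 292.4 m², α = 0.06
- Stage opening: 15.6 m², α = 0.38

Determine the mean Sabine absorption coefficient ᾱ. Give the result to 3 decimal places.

S = Σ Sᵢ = 5.6 + 327.6 + 292.4 + 292.4 + 15.6 = 933.6 m².
Σ(Sᵢαᵢ) = 5.6·0.04 + 327.6·0.01 + 292.4·0.02 + 292.4·0.06 + 15.6·0.38 = 32.820.
ᾱ = 32.820 / 933.6 = 0.035.

0.035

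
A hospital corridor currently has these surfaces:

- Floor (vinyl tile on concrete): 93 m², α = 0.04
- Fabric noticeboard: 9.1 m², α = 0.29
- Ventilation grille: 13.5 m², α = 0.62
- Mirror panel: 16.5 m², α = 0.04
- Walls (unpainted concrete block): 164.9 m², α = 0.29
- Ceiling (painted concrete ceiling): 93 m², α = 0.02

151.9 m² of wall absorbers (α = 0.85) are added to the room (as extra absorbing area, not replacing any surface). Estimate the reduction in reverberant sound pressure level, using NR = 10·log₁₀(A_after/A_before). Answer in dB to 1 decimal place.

4.7 dB

Summing Sᵢαᵢ: 3.720 + 2.639 + 8.370 + 0.660 + 47.821 + 1.860 → A_before = 65.070 sabins.
Added absorption = 151.9 × 0.85 = 129.115 sabins.
A_after = 65.070 + 129.115 = 194.185 sabins.
NR = 10·log₁₀(194.185/65.070) = 4.7 dB.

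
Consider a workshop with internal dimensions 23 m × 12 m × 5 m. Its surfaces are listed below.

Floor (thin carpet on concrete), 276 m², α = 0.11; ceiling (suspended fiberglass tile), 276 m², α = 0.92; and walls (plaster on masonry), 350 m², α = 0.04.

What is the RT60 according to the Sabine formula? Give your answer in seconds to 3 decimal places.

Summing Sᵢαᵢ: 30.360 + 253.920 + 14.000 → A = 298.280 sabins.
V = 23·12·5 = 1380 m³.
RT60 = 0.161 · V / A = 0.161 × 1380 / 298.280 = 0.745 s.

0.745 seconds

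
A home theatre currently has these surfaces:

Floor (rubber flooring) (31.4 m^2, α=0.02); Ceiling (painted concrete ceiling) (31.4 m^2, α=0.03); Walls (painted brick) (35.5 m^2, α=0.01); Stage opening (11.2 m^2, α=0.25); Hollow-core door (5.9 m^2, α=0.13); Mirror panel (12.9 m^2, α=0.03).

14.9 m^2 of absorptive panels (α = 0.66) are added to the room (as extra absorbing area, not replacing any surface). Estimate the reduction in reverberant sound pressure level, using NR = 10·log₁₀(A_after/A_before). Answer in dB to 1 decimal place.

Total absorption A_before = 31.4·0.02 + 31.4·0.03 + 35.5·0.01 + 11.2·0.25 + 5.9·0.13 + 12.9·0.03
  = 0.628 + 0.942 + 0.355 + 2.800 + 0.767 + 0.387 = 5.879 m^2 sabins.
Treatment contributes 14.9·0.66 = 9.834 sabins.
A_after = 5.879 + 9.834 = 15.713 sabins.
NR = 10·log₁₀(15.713/5.879) = 4.3 dB.

4.3 dB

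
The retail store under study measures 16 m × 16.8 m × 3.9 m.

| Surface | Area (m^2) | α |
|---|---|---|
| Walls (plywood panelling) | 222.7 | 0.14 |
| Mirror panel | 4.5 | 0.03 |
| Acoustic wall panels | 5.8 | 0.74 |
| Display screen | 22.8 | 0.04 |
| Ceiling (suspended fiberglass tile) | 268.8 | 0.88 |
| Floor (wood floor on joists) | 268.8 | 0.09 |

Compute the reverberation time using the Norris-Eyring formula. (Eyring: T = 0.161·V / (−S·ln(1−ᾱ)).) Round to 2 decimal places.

0.45 s

Total surface area S = 222.7 + 4.5 + 5.8 + 22.8 + 268.8 + 268.8 = 793.4 m^2.
Σ(Sᵢαᵢ) = 222.7·0.14 + 4.5·0.03 + 5.8·0.74 + 22.8·0.04 + 268.8·0.88 + 268.8·0.09 = 297.253.
ᾱ = 297.253 / 793.4 = 0.3747.
−S·ln(1−ᾱ) = −793.4 × ln(1 − 0.3747) = 372.520.
V = 16 × 16.8 × 3.9 = 1048.32 m³.
T = 0.161·V/[−S·ln(1−ᾱ)] = 0.161·1048.32/372.520 = 0.45 s.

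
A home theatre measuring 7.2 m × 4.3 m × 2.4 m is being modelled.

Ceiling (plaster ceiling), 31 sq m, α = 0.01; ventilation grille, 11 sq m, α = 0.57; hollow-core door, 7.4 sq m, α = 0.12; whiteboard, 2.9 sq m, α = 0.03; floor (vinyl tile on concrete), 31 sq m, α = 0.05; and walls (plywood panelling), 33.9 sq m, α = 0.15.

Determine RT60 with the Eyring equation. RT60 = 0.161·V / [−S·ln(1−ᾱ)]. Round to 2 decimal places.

Total surface area S = 31 + 11 + 7.4 + 2.9 + 31 + 33.9 = 117.2 sq m.
Σ(Sᵢαᵢ) = 31·0.01 + 11·0.57 + 7.4·0.12 + 2.9·0.03 + 31·0.05 + 33.9·0.15 = 14.190.
ᾱ = 14.190 / 117.2 = 0.1211.
−S·ln(1−ᾱ) = −117.2 × ln(1 − 0.1211) = 15.129.
V = 7.2 × 4.3 × 2.4 = 74.304 m³.
RT60 = 0.161 × 74.304 / 15.129 = 0.79 s.

0.79 s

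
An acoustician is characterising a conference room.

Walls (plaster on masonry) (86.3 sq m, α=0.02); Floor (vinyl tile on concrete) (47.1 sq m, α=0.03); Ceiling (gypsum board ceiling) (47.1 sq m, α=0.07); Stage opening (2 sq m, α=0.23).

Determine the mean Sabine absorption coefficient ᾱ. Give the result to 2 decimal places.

0.04

Total surface area S = 182.5 sq m.
Weighted sum Σ Sα = 6.896.
ᾱ = A/S = 0.04.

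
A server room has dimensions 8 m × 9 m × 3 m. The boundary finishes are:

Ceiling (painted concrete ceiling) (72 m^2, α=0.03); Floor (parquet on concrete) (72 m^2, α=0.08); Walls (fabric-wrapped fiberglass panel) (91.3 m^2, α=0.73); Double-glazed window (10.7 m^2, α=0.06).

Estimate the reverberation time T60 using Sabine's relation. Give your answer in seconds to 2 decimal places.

0.46 seconds

Summing Sᵢαᵢ: 2.160 + 5.760 + 66.649 + 0.642 → A = 75.211 sabins.
V = 8·9·3 = 216 m³.
RT60 = 0.161 · V / A = 0.161 × 216 / 75.211 = 0.46 s.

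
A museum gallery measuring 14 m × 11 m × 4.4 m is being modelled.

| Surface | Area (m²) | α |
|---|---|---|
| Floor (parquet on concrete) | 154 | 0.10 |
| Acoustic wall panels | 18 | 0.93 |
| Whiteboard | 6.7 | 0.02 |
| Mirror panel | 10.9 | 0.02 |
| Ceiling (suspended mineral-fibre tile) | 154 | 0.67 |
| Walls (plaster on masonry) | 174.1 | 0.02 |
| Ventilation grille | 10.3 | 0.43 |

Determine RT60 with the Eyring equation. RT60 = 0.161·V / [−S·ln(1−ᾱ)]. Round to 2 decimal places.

S = Σ Sᵢ = 528.0 m².
Absorption A = 154×0.10 + 18×0.93 + 6.7×0.02 + 10.9×0.02 + 154×0.67 + 174.1×0.02 + 10.3×0.43 = 143.583 sabins.
Mean coefficient ᾱ = A/S = 0.2719.
Eyring denominator: −S ln(1−ᾱ) = 167.543.
V = 14 × 11 × 4.4 = 677.6 m³.
RT60 = 0.161 × 677.6 / 167.543 = 0.65 s.

0.65 sec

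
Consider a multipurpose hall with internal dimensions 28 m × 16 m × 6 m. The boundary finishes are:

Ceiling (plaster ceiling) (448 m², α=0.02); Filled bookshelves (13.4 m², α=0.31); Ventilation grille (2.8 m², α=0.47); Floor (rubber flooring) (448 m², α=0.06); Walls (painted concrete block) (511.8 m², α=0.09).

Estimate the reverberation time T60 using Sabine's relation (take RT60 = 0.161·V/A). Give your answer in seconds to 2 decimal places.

4.95 s

Summing Sᵢαᵢ: 8.960 + 4.154 + 1.316 + 26.880 + 46.062 → A = 87.372 sabins.
V = 28·16·6 = 2688 m³.
RT60 = 0.161 · V / A = 0.161 × 2688 / 87.372 = 4.95 s.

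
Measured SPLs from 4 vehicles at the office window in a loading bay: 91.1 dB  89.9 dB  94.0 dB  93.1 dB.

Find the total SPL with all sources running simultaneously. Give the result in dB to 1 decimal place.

Σ 10^(Lᵢ/10) = 6.819e+09.
Combined level = 10 log₁₀(6.819e+09) = 98.3 dB.

98.3 dB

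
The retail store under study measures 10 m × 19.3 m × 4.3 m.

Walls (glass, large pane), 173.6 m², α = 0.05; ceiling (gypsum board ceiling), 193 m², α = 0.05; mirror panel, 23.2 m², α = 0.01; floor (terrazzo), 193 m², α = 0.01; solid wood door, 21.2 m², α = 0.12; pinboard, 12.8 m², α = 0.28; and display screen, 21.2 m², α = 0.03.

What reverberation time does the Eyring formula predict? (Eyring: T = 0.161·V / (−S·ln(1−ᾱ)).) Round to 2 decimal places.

4.80 seconds

Total surface area S = 173.6 + 193 + 23.2 + 193 + 21.2 + 12.8 + 21.2 = 638.0 m².
Absorption A = 173.6·0.05 + 193·0.05 + 23.2·0.01 + 193·0.01 + 21.2·0.12 + 12.8·0.28 + 21.2·0.03 = 27.256 sabins.
Mean coefficient ᾱ = A/S = 0.0427.
−S·ln(1−ᾱ) = −638.0 × ln(1 − 0.0427) = 27.841.
V = 10 × 19.3 × 4.3 = 829.9 m³.
T = 0.161·V/[−S·ln(1−ᾱ)] = 0.161·829.9/27.841 = 4.80 s.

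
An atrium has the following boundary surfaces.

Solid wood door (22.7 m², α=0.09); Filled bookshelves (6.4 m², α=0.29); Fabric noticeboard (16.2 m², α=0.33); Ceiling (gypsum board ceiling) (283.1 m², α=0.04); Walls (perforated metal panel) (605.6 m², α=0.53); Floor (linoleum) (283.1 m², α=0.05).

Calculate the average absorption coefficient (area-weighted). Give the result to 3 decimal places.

Total surface area S = 1217.1 m².
Σ(Sᵢαᵢ) = 22.7×0.09 + 6.4×0.29 + 16.2×0.33 + 283.1×0.04 + 605.6×0.53 + 283.1×0.05 = 355.692.
ᾱ = A/S = 0.292.

0.292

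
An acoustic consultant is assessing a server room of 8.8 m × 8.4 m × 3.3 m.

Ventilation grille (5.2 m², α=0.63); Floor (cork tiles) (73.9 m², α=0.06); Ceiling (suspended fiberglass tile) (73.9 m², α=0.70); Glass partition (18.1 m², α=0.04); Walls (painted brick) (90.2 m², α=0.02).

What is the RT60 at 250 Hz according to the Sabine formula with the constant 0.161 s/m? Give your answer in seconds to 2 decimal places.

0.63 s

Equivalent absorption area: A = 5.2·0.63 + 73.9·0.06 + 73.9·0.70 + 18.1·0.04 + 90.2·0.02 = 61.968 m².
V = 8.8·8.4·3.3 = 243.936 m³.
T = 0.161 V/A = 0.161·243.936/61.968 = 0.63 s.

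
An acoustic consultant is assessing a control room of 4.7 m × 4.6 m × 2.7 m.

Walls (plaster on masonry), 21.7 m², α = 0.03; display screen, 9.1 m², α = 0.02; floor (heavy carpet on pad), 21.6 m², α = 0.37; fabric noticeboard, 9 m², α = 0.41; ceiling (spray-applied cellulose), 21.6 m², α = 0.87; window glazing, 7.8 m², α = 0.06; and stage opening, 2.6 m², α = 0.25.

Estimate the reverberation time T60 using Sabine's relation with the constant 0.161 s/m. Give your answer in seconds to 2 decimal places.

0.29 sec

Summing Sᵢαᵢ: 0.651 + 0.182 + 7.992 + 3.690 + 18.792 + 0.468 + 0.650 → A = 32.425 sabins.
Room volume: 58.374 m³.
T = 0.161 V/A = 0.161·58.374/32.425 = 0.29 s.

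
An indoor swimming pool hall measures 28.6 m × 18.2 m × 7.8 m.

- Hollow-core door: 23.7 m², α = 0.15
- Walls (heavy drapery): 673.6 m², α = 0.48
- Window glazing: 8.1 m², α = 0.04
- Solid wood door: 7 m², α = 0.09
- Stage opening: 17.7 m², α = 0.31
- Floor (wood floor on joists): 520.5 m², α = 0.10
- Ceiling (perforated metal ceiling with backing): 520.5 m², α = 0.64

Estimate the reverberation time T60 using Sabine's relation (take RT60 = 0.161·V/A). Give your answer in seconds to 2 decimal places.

Total absorption A = 23.7*0.15 + 673.6*0.48 + 8.1*0.04 + 7*0.09 + 17.7*0.31 + 520.5*0.10 + 520.5*0.64
  = 3.555 + 323.328 + 0.324 + 0.630 + 5.487 + 52.050 + 333.120 = 718.494 m² sabins.
V = 28.6·18.2·7.8 = 4060.056 m³.
T = 0.161 V/A = 0.161·4060.056/718.494 = 0.91 s.

0.91 s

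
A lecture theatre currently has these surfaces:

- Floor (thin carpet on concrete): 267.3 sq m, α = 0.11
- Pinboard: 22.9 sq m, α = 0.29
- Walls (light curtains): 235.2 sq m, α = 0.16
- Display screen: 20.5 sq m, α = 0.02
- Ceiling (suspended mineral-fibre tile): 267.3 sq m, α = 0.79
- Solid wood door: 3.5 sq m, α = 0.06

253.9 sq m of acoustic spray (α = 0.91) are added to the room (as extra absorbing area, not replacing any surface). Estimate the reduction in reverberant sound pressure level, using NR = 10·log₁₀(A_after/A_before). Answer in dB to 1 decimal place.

Total absorption A_before = 267.3*0.11 + 22.9*0.29 + 235.2*0.16 + 20.5*0.02 + 267.3*0.79 + 3.5*0.06
  = 29.403 + 6.641 + 37.632 + 0.410 + 211.167 + 0.210 = 285.463 sq m sabins.
Added absorption = 253.9 × 0.91 = 231.049 sabins.
New total A_after = 516.512 sabins.
Reduction = 10 log₁₀(A_after/A_before) = 10 log₁₀(1.8094) = 2.6 dB.

2.6 dB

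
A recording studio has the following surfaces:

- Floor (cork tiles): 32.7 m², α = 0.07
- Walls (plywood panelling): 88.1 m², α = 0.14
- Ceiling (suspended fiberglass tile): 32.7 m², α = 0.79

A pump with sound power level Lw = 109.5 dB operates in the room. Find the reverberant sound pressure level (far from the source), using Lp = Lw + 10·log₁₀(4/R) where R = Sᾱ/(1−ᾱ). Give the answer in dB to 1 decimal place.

A = 40.456 sabins; S = 153.5 m².
ᾱ = 40.456/153.5 = 0.2636; R = Sᾱ/(1−ᾱ) = 40.456/(1−0.2636) = 54.938 m².
Lp = Lw + 10 log₁₀(4/R) = 109.5 -11.38 = 98.1 dB.

98.1 dB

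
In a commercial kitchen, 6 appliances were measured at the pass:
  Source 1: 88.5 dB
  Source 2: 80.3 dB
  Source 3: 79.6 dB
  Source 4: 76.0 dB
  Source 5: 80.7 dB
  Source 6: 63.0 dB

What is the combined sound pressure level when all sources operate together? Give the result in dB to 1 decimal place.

90.3 dB

Σ 10^(Lᵢ/10) = 1.066e+09.
L_total = 10·log₁₀(1.066e+09) = 90.3 dB.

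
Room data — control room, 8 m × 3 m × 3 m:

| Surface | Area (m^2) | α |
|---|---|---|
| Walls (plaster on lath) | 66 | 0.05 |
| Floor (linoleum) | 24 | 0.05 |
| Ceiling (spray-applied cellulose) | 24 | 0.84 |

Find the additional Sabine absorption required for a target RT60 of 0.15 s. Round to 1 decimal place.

Total absorption A₁ = 66*0.05 + 24*0.05 + 24*0.84
  = 3.300 + 1.200 + 20.160 = 24.660 m^2 sabins.
For T = 0.15 s, need A₂ = 0.161·V/T = 0.161·72/0.15 = 77.280 sabins.
ΔA = A₂ − A₁ = 77.280 − 24.660 = 52.6 sabins.

52.6 sabins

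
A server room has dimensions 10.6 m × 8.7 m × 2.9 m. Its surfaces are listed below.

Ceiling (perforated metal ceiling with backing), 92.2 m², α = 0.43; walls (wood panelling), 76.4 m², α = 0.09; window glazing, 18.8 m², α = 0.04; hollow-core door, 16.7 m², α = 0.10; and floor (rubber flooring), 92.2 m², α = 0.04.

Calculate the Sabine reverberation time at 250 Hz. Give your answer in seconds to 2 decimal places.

Equivalent absorption area: A = 92.2×0.43 + 76.4×0.09 + 18.8×0.04 + 16.7×0.10 + 92.2×0.04 = 52.632 m².
Volume V = 10.6 × 8.7 × 2.9 = 267.438 m³.
T = 0.161 V/A = 0.161·267.438/52.632 = 0.82 s.

0.82 sec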